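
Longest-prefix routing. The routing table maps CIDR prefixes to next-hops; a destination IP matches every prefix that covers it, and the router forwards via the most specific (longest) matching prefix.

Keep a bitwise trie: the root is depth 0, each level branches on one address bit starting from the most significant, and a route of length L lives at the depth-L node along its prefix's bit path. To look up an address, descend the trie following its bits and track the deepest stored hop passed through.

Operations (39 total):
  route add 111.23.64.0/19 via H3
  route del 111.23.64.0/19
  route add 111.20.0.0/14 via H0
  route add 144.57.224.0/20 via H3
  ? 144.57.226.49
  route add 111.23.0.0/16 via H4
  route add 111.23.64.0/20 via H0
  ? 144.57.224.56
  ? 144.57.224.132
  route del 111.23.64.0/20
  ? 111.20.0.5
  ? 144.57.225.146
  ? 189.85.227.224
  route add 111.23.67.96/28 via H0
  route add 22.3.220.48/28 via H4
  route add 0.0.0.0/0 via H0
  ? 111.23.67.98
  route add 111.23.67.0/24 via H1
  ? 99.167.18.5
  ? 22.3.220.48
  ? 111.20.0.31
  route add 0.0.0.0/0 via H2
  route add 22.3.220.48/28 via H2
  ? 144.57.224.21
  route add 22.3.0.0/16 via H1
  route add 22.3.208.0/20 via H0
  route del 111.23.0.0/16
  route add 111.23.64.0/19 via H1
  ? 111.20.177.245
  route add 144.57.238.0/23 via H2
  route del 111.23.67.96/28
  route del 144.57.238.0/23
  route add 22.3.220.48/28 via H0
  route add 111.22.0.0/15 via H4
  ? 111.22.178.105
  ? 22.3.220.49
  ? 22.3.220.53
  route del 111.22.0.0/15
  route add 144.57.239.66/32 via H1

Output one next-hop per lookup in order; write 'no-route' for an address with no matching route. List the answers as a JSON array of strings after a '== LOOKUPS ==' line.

Trace:
  + 111.23.64.0/19 (H3) depth=19
  del 111.23.64.0/19 (clear depth 19)
  + 111.20.0.0/14 (H0) depth=14
  + 144.57.224.0/20 (H3) depth=20
  Q 144.57.226.49: descend 10010000001110011110 ; hops seen [H3] ; pick H3
  + 111.23.0.0/16 (H4) depth=16
  + 111.23.64.0/20 (H0) depth=20
  Q 144.57.224.56: descend 10010000001110011110 ; hops seen [H3] ; pick H3
  Q 144.57.224.132: descend 10010000001110011110 ; hops seen [H3] ; pick H3
  del 111.23.64.0/20 (clear depth 20)
  Q 111.20.0.5: descend 01101111000101 ; hops seen [H0] ; pick H0
  Q 144.57.225.146: descend 10010000001110011110 ; hops seen [H3] ; pick H3
  Q 189.85.227.224: descend 10 ; hops seen [∅] ; pick no-route
  + 111.23.67.96/28 (H0) depth=28
  + 22.3.220.48/28 (H4) depth=28
  + 0.0.0.0/0 (H0) depth=0
  Q 111.23.67.98: descend 0110111100010111010000110110 ; hops seen [H0,H0,H4,H0] ; pick H0
  + 111.23.67.0/24 (H1) depth=24
  Q 99.167.18.5: descend 0110 ; hops seen [H0] ; pick H0
  Q 22.3.220.48: descend 0001011000000011110111000011 ; hops seen [H0,H4] ; pick H4
  Q 111.20.0.31: descend 01101111000101 ; hops seen [H0,H0] ; pick H0
  + 0.0.0.0/0 (H2) depth=0
  + 22.3.220.48/28 (H2) depth=28
  Q 144.57.224.21: descend 10010000001110011110 ; hops seen [H2,H3] ; pick H3
  + 22.3.0.0/16 (H1) depth=16
  + 22.3.208.0/20 (H0) depth=20
  del 111.23.0.0/16 (clear depth 16)
  + 111.23.64.0/19 (H1) depth=19
  Q 111.20.177.245: descend 01101111000101 ; hops seen [H2,H0] ; pick H0
  + 144.57.238.0/23 (H2) depth=23
  del 111.23.67.96/28 (clear depth 28)
  del 144.57.238.0/23 (clear depth 23)
  + 22.3.220.48/28 (H0) depth=28
  + 111.22.0.0/15 (H4) depth=15
  Q 111.22.178.105: descend 011011110001011 ; hops seen [H2,H0,H4] ; pick H4
  Q 22.3.220.49: descend 0001011000000011110111000011 ; hops seen [H2,H1,H0,H0] ; pick H0
  Q 22.3.220.53: descend 0001011000000011110111000011 ; hops seen [H2,H1,H0,H0] ; pick H0
  del 111.22.0.0/15 (clear depth 15)
  + 144.57.239.66/32 (H1) depth=32

== LOOKUPS ==
["H3","H3","H3","H0","H3","no-route","H0","H0","H4","H0","H3","H0","H4","H0","H0"]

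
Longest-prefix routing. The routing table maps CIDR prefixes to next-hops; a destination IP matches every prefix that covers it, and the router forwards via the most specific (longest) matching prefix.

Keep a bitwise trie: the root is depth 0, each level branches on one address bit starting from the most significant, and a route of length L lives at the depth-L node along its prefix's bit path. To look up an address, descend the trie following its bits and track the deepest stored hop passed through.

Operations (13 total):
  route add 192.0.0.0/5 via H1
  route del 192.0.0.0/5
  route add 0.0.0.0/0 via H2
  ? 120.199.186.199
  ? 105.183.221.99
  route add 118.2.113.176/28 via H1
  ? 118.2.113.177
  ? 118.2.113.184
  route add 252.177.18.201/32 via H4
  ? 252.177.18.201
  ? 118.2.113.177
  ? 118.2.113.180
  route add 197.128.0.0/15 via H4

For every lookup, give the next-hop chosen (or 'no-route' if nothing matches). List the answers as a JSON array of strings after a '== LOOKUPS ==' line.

Trace:
  add 192.0.0.0/5 -> H1 at depth 5
  del 192.0.0.0/5 (clear depth 5)
  add 0.0.0.0/0 -> H2 at depth 0
  Q 120.199.186.199: descend ε ; hops seen [H2] ; pick H2
  Q 105.183.221.99: descend ε ; hops seen [H2] ; pick H2
  add 118.2.113.176/28 -> H1 at depth 28
  Q 118.2.113.177: descend 0111011000000010011100011011 ; hops seen [H2,H1] ; pick H1
  Q 118.2.113.184: descend 0111011000000010011100011011 ; hops seen [H2,H1] ; pick H1
  add 252.177.18.201/32 -> H4 at depth 32
  Q 252.177.18.201: descend 11111100101100010001001011001001 ; hops seen [H2,H4] ; pick H4
  Q 118.2.113.177: descend 0111011000000010011100011011 ; hops seen [H2,H1] ; pick H1
  Q 118.2.113.180: descend 0111011000000010011100011011 ; hops seen [H2,H1] ; pick H1
  add 197.128.0.0/15 -> H4 at depth 15

== LOOKUPS ==
["H2","H2","H1","H1","H4","H1","H1"]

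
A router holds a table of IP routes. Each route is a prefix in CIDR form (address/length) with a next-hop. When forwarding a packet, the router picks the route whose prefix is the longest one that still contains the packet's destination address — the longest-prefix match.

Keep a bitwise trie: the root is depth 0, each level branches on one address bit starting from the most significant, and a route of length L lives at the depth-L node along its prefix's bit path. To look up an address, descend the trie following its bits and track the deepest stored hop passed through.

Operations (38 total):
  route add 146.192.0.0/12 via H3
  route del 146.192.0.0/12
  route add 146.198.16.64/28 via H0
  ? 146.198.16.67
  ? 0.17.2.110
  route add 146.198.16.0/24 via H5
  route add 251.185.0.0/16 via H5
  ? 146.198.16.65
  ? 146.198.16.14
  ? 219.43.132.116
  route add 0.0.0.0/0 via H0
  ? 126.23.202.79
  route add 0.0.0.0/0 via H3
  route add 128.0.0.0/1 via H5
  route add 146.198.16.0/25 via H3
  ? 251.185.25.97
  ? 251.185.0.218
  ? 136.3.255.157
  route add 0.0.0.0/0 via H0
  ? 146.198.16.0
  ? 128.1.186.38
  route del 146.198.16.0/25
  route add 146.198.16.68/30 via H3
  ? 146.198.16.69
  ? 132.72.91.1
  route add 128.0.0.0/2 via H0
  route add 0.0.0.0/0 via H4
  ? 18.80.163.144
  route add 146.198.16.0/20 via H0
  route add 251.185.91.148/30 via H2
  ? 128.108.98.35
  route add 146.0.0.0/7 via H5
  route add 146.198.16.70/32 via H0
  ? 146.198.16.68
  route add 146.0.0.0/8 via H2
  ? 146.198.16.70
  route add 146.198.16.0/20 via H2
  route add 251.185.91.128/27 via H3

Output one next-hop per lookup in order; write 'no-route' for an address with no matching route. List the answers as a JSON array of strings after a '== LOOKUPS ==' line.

Process each operation:
  add 146.192.0.0/12 -> H3 at depth 12
  del 146.192.0.0/12 (clear depth 12)
  add 146.198.16.64/28 -> H0 at depth 28
  ? 146.198.16.67  path d0:-→d1:-→d2:-→d3:-→d4:-→d5:-→d6:-→d7:-→d8:-→d9:-→d10:-→d11:-→d12:-→d13:-→d14:-→d15:-→d16:-→d17:-→d18:-→d19:-→d20:-→d21:-→d22:-→d23:-→d24:-→d25:-→d26:-→d27:-→d28:H0  best=H0
  ? 0.17.2.110  path d0:-  best=no-route
  add 146.198.16.0/24 -> H5 at depth 24
  add 251.185.0.0/16 -> H5 at depth 16
  ? 146.198.16.65  path d0:-→d1:-→d2:-→d3:-→d4:-→d5:-→d6:-→d7:-→d8:-→d9:-→d10:-→d11:-→d12:-→d13:-→d14:-→d15:-→d16:-→d17:-→d18:-→d19:-→d20:-→d21:-→d22:-→d23:-→d24:H5→d25:-→d26:-→d27:-→d28:H0  best=H0
  ? 146.198.16.14  path d0:-→d1:-→d2:-→d3:-→d4:-→d5:-→d6:-→d7:-→d8:-→d9:-→d10:-→d11:-→d12:-→d13:-→d14:-→d15:-→d16:-→d17:-→d18:-→d19:-→d20:-→d21:-→d22:-→d23:-→d24:H5→d25:-  best=H5
  ? 219.43.132.116  path d0:-→d1:-→d2:-  best=no-route
  add 0.0.0.0/0 -> H0 at depth 0
  ? 126.23.202.79  path d0:H0  best=H0
  add 0.0.0.0/0 -> H3 at depth 0
  add 128.0.0.0/1 -> H5 at depth 1
  add 146.198.16.0/25 -> H3 at depth 25
  ? 251.185.25.97  path d0:H3→d1:H5→d2:-→d3:-→d4:-→d5:-→d6:-→d7:-→d8:-→d9:-→d10:-→d11:-→d12:-→d13:-→d14:-→d15:-→d16:H5  best=H5
  ? 251.185.0.218  path d0:H3→d1:H5→d2:-→d3:-→d4:-→d5:-→d6:-→d7:-→d8:-→d9:-→d10:-→d11:-→d12:-→d13:-→d14:-→d15:-→d16:H5  best=H5
  ? 136.3.255.157  path d0:H3→d1:H5→d2:-→d3:-  best=H5
  add 0.0.0.0/0 -> H0 at depth 0
  ? 146.198.16.0  path d0:H0→d1:H5→d2:-→d3:-→d4:-→d5:-→d6:-→d7:-→d8:-→d9:-→d10:-→d11:-→d12:-→d13:-→d14:-→d15:-→d16:-→d17:-→d18:-→d19:-→d20:-→d21:-→d22:-→d23:-→d24:H5→d25:H3  best=H3
  ? 128.1.186.38  path d0:H0→d1:H5→d2:-→d3:-  best=H5
  del 146.198.16.0/25 (clear depth 25)
  add 146.198.16.68/30 -> H3 at depth 30
  ? 146.198.16.69  path d0:H0→d1:H5→d2:-→d3:-→d4:-→d5:-→d6:-→d7:-→d8:-→d9:-→d10:-→d11:-→d12:-→d13:-→d14:-→d15:-→d16:-→d17:-→d18:-→d19:-→d20:-→d21:-→d22:-→d23:-→d24:H5→d25:-→d26:-→d27:-→d28:H0→d29:-→d30:H3  best=H3
  ? 132.72.91.1  path d0:H0→d1:H5→d2:-→d3:-  best=H5
  add 128.0.0.0/2 -> H0 at depth 2
  add 0.0.0.0/0 -> H4 at depth 0
  ? 18.80.163.144  path d0:H4  best=H4
  add 146.198.16.0/20 -> H0 at depth 20
  add 251.185.91.148/30 -> H2 at depth 30
  ? 128.108.98.35  path d0:H4→d1:H5→d2:H0→d3:-  best=H0
  add 146.0.0.0/7 -> H5 at depth 7
  add 146.198.16.70/32 -> H0 at depth 32
  ? 146.198.16.68  path d0:H4→d1:H5→d2:H0→d3:-→d4:-→d5:-→d6:-→d7:H5→d8:-→d9:-→d10:-→d11:-→d12:-→d13:-→d14:-→d15:-→d16:-→d17:-→d18:-→d19:-→d20:H0→d21:-→d22:-→d23:-→d24:H5→d25:-→d26:-→d27:-→d28:H0→d29:-→d30:H3  best=H3
  add 146.0.0.0/8 -> H2 at depth 8
  ? 146.198.16.70  path d0:H4→d1:H5→d2:H0→d3:-→d4:-→d5:-→d6:-→d7:H5→d8:H2→d9:-→d10:-→d11:-→d12:-→d13:-→d14:-→d15:-→d16:-→d17:-→d18:-→d19:-→d20:H0→d21:-→d22:-→d23:-→d24:H5→d25:-→d26:-→d27:-→d28:H0→d29:-→d30:H3→d31:-→d32:H0  best=H0
  add 146.198.16.0/20 -> H2 at depth 20
  add 251.185.91.128/27 -> H3 at depth 27

== LOOKUPS ==
["H0","no-route","H0","H5","no-route","H0","H5","H5","H5","H3","H5","H3","H5","H4","H0","H3","H0"]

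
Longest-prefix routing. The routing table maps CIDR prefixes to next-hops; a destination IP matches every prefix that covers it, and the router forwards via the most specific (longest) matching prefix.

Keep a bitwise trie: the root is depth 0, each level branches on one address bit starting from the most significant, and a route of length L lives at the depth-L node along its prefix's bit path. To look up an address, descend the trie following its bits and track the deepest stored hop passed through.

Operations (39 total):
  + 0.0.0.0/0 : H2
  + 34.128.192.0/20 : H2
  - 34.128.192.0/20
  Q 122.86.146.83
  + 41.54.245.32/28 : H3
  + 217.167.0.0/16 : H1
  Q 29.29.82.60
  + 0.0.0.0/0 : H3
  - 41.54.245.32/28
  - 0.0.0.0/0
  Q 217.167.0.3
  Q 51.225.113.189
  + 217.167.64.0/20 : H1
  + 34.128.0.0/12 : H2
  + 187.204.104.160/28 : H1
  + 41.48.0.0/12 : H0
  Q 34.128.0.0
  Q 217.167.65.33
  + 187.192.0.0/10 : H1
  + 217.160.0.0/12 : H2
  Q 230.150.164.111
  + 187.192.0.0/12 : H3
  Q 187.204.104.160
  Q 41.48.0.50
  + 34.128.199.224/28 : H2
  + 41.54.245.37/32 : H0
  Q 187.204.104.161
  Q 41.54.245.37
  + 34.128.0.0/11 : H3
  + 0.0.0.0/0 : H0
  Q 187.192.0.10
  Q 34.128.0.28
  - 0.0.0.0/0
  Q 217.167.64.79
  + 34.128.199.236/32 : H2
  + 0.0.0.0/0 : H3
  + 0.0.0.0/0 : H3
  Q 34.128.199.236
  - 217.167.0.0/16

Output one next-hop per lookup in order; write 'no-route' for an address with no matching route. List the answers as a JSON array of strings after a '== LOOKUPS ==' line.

Process each operation:
  add 0.0.0.0/0 -> H2 at depth 0
  add 34.128.192.0/20 -> H2 at depth 20
  - 34.128.192.0/20 clear@20
  lookup 122.86.146.83: bits 0 walk d0:H2→d1:- -> H2
  add 41.54.245.32/28 -> H3 at depth 28
  add 217.167.0.0/16 -> H1 at depth 16
  lookup 29.29.82.60: bits 00 walk d0:H2→d1:-→d2:- -> H2
  add 0.0.0.0/0 -> H3 at depth 0
  - 41.54.245.32/28 clear@28
  - 0.0.0.0/0 clear@0
  lookup 217.167.0.3: bits 1101100110100111 walk d0:-→d1:-→d2:-→d3:-→d4:-→d5:-→d6:-→d7:-→d8:-→d9:-→d10:-→d11:-→d12:-→d13:-→d14:-→d15:-→d16:H1 -> H1
  lookup 51.225.113.189: bits 001 walk d0:-→d1:-→d2:-→d3:- -> no-route
  add 217.167.64.0/20 -> H1 at depth 20
  add 34.128.0.0/12 -> H2 at depth 12
  add 187.204.104.160/28 -> H1 at depth 28
  add 41.48.0.0/12 -> H0 at depth 12
  lookup 34.128.0.0: bits 0010001010000000 walk d0:-→d1:-→d2:-→d3:-→d4:-→d5:-→d6:-→d7:-→d8:-→d9:-→d10:-→d11:-→d12:H2→d13:-→d14:-→d15:-→d16:- -> H2
  lookup 217.167.65.33: bits 11011001101001110100 walk d0:-→d1:-→d2:-→d3:-→d4:-→d5:-→d6:-→d7:-→d8:-→d9:-→d10:-→d11:-→d12:-→d13:-→d14:-→d15:-→d16:H1→d17:-→d18:-→d19:-→d20:H1 -> H1
  add 187.192.0.0/10 -> H1 at depth 10
  add 217.160.0.0/12 -> H2 at depth 12
  lookup 230.150.164.111: bits 11 walk d0:-→d1:-→d2:- -> no-route
  add 187.192.0.0/12 -> H3 at depth 12
  lookup 187.204.104.160: bits 1011101111001100011010001010 walk d0:-→d1:-→d2:-→d3:-→d4:-→d5:-→d6:-→d7:-→d8:-→d9:-→d10:H1→d11:-→d12:H3→d13:-→d14:-→d15:-→d16:-→d17:-→d18:-→d19:-→d20:-→d21:-→d22:-→d23:-→d24:-→d25:-→d26:-→d27:-→d28:H1 -> H1
  lookup 41.48.0.50: bits 0010100100110 walk d0:-→d1:-→d2:-→d3:-→d4:-→d5:-→d6:-→d7:-→d8:-→d9:-→d10:-→d11:-→d12:H0→d13:- -> H0
  add 34.128.199.224/28 -> H2 at depth 28
  add 41.54.245.37/32 -> H0 at depth 32
  lookup 187.204.104.161: bits 1011101111001100011010001010 walk d0:-→d1:-→d2:-→d3:-→d4:-→d5:-→d6:-→d7:-→d8:-→d9:-→d10:H1→d11:-→d12:H3→d13:-→d14:-→d15:-→d16:-→d17:-→d18:-→d19:-→d20:-→d21:-→d22:-→d23:-→d24:-→d25:-→d26:-→d27:-→d28:H1 -> H1
  lookup 41.54.245.37: bits 00101001001101101111010100100101 walk d0:-→d1:-→d2:-→d3:-→d4:-→d5:-→d6:-→d7:-→d8:-→d9:-→d10:-→d11:-→d12:H0→d13:-→d14:-→d15:-→d16:-→d17:-→d18:-→d19:-→d20:-→d21:-→d22:-→d23:-→d24:-→d25:-→d26:-→d27:-→d28:-→d29:-→d30:-→d31:-→d32:H0 -> H0
  add 34.128.0.0/11 -> H3 at depth 11
  add 0.0.0.0/0 -> H0 at depth 0
  lookup 187.192.0.10: bits 101110111100 walk d0:H0→d1:-→d2:-→d3:-→d4:-→d5:-→d6:-→d7:-→d8:-→d9:-→d10:H1→d11:-→d12:H3 -> H3
  lookup 34.128.0.28: bits 0010001010000000 walk d0:H0→d1:-→d2:-→d3:-→d4:-→d5:-→d6:-→d7:-→d8:-→d9:-→d10:-→d11:H3→d12:H2→d13:-→d14:-→d15:-→d16:- -> H2
  - 0.0.0.0/0 clear@0
  lookup 217.167.64.79: bits 11011001101001110100 walk d0:-→d1:-→d2:-→d3:-→d4:-→d5:-→d6:-→d7:-→d8:-→d9:-→d10:-→d11:-→d12:H2→d13:-→d14:-→d15:-→d16:H1→d17:-→d18:-→d19:-→d20:H1 -> H1
  add 34.128.199.236/32 -> H2 at depth 32
  add 0.0.0.0/0 -> H3 at depth 0
  add 0.0.0.0/0 -> H3 at depth 0
  lookup 34.128.199.236: bits 00100010100000001100011111101100 walk d0:H3→d1:-→d2:-→d3:-→d4:-→d5:-→d6:-→d7:-→d8:-→d9:-→d10:-→d11:H3→d12:H2→d13:-→d14:-→d15:-→d16:-→d17:-→d18:-→d19:-→d20:-→d21:-→d22:-→d23:-→d24:-→d25:-→d26:-→d27:-→d28:H2→d29:-→d30:-→d31:-→d32:H2 -> H2
  - 217.167.0.0/16 clear@16

== LOOKUPS ==
["H2","H2","H1","no-route","H2","H1","no-route","H1","H0","H1","H0","H3","H2","H1","H2"]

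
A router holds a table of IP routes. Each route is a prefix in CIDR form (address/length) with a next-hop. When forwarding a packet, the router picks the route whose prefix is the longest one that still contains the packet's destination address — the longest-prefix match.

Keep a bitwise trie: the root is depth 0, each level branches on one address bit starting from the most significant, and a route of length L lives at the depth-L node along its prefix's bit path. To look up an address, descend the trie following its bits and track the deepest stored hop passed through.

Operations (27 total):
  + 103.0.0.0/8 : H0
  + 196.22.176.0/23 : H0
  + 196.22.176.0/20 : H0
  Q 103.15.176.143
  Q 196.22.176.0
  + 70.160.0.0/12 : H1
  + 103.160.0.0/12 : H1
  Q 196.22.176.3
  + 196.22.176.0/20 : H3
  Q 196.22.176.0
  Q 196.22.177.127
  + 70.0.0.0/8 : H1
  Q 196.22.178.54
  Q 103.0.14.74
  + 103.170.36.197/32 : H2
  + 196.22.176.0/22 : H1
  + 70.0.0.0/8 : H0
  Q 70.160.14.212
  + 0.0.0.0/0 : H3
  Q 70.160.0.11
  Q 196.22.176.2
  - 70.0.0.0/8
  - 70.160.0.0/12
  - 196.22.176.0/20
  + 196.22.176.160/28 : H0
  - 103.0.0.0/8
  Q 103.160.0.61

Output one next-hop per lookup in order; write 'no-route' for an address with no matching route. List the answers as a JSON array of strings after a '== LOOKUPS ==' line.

Process each operation:
  + 103.0.0.0/8 (H0) depth=8
  + 196.22.176.0/23 (H0) depth=23
  + 196.22.176.0/20 (H0) depth=20
  lookup 103.15.176.143: bits 01100111 walk d0:-→d1:-→d2:-→d3:-→d4:-→d5:-→d6:-→d7:-→d8:H0 -> H0
  lookup 196.22.176.0: bits 11000100000101101011000 walk d0:-→d1:-→d2:-→d3:-→d4:-→d5:-→d6:-→d7:-→d8:-→d9:-→d10:-→d11:-→d12:-→d13:-→d14:-→d15:-→d16:-→d17:-→d18:-→d19:-→d20:H0→d21:-→d22:-→d23:H0 -> H0
  + 70.160.0.0/12 (H1) depth=12
  + 103.160.0.0/12 (H1) depth=12
  lookup 196.22.176.3: bits 11000100000101101011000 walk d0:-→d1:-→d2:-→d3:-→d4:-→d5:-→d6:-→d7:-→d8:-→d9:-→d10:-→d11:-→d12:-→d13:-→d14:-→d15:-→d16:-→d17:-→d18:-→d19:-→d20:H0→d21:-→d22:-→d23:H0 -> H0
  + 196.22.176.0/20 (H3) depth=20
  lookup 196.22.176.0: bits 11000100000101101011000 walk d0:-→d1:-→d2:-→d3:-→d4:-→d5:-→d6:-→d7:-→d8:-→d9:-→d10:-→d11:-→d12:-→d13:-→d14:-→d15:-→d16:-→d17:-→d18:-→d19:-→d20:H3→d21:-→d22:-→d23:H0 -> H0
  lookup 196.22.177.127: bits 11000100000101101011000 walk d0:-→d1:-→d2:-→d3:-→d4:-→d5:-→d6:-→d7:-→d8:-→d9:-→d10:-→d11:-→d12:-→d13:-→d14:-→d15:-→d16:-→d17:-→d18:-→d19:-→d20:H3→d21:-→d22:-→d23:H0 -> H0
  + 70.0.0.0/8 (H1) depth=8
  lookup 196.22.178.54: bits 1100010000010110101100 walk d0:-→d1:-→d2:-→d3:-→d4:-→d5:-→d6:-→d7:-→d8:-→d9:-→d10:-→d11:-→d12:-→d13:-→d14:-→d15:-→d16:-→d17:-→d18:-→d19:-→d20:H3→d21:-→d22:- -> H3
  lookup 103.0.14.74: bits 01100111 walk d0:-→d1:-→d2:-→d3:-→d4:-→d5:-→d6:-→d7:-→d8:H0 -> H0
  + 103.170.36.197/32 (H2) depth=32
  + 196.22.176.0/22 (H1) depth=22
  + 70.0.0.0/8 (H0) depth=8
  lookup 70.160.14.212: bits 010001101010 walk d0:-→d1:-→d2:-→d3:-→d4:-→d5:-→d6:-→d7:-→d8:H0→d9:-→d10:-→d11:-→d12:H1 -> H1
  + 0.0.0.0/0 (H3) depth=0
  lookup 70.160.0.11: bits 010001101010 walk d0:H3→d1:-→d2:-→d3:-→d4:-→d5:-→d6:-→d7:-→d8:H0→d9:-→d10:-→d11:-→d12:H1 -> H1
  lookup 196.22.176.2: bits 11000100000101101011000 walk d0:H3→d1:-→d2:-→d3:-→d4:-→d5:-→d6:-→d7:-→d8:-→d9:-→d10:-→d11:-→d12:-→d13:-→d14:-→d15:-→d16:-→d17:-→d18:-→d19:-→d20:H3→d21:-→d22:H1→d23:H0 -> H0
  - 70.0.0.0/8 clear@8
  - 70.160.0.0/12 clear@12
  - 196.22.176.0/20 clear@20
  + 196.22.176.160/28 (H0) depth=28
  - 103.0.0.0/8 clear@8
  lookup 103.160.0.61: bits 011001111010 walk d0:H3→d1:-→d2:-→d3:-→d4:-→d5:-→d6:-→d7:-→d8:-→d9:-→d10:-→d11:-→d12:H1 -> H1

== LOOKUPS ==
["H0","H0","H0","H0","H0","H3","H0","H1","H1","H0","H1"]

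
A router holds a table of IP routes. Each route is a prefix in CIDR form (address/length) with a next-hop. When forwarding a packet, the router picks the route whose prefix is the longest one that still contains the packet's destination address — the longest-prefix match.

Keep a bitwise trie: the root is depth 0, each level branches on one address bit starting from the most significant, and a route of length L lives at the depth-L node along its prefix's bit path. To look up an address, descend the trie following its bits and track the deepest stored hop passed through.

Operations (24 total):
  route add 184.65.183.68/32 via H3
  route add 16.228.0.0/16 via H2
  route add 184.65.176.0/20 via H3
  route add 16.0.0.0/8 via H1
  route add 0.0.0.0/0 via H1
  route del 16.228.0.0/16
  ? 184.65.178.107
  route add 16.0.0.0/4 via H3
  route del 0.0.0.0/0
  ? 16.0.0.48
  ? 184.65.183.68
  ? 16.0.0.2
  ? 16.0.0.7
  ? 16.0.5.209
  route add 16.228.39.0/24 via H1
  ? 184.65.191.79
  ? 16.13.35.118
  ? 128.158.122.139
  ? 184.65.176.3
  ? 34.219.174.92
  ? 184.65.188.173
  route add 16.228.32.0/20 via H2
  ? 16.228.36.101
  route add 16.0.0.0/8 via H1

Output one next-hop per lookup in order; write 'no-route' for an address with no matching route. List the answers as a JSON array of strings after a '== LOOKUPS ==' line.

Apply in order:
  + 184.65.183.68/32 (H3) depth=32
  + 16.228.0.0/16 (H2) depth=16
  + 184.65.176.0/20 (H3) depth=20
  + 16.0.0.0/8 (H1) depth=8
  + 0.0.0.0/0 (H1) depth=0
  del 16.228.0.0/16 (clear depth 16)
  Q 184.65.178.107: descend 101110000100000110110 ; hops seen [H1,H3] ; pick H3
  + 16.0.0.0/4 (H3) depth=4
  del 0.0.0.0/0 (clear depth 0)
  Q 16.0.0.48: descend 00010000 ; hops seen [H3,H1] ; pick H1
  Q 184.65.183.68: descend 10111000010000011011011101000100 ; hops seen [H3,H3] ; pick H3
  Q 16.0.0.2: descend 00010000 ; hops seen [H3,H1] ; pick H1
  Q 16.0.0.7: descend 00010000 ; hops seen [H3,H1] ; pick H1
  Q 16.0.5.209: descend 00010000 ; hops seen [H3,H1] ; pick H1
  + 16.228.39.0/24 (H1) depth=24
  Q 184.65.191.79: descend 10111000010000011011 ; hops seen [H3] ; pick H3
  Q 16.13.35.118: descend 00010000 ; hops seen [H3,H1] ; pick H1
  Q 128.158.122.139: descend 10 ; hops seen [∅] ; pick no-route
  Q 184.65.176.3: descend 101110000100000110110 ; hops seen [H3] ; pick H3
  Q 34.219.174.92: descend 00 ; hops seen [∅] ; pick no-route
  Q 184.65.188.173: descend 10111000010000011011 ; hops seen [H3] ; pick H3
  + 16.228.32.0/20 (H2) depth=20
  Q 16.228.36.101: descend 0001000011100100001001 ; hops seen [H3,H1,H2] ; pick H2
  + 16.0.0.0/8 (H1) depth=8

== LOOKUPS ==
["H3","H1","H3","H1","H1","H1","H3","H1","no-route","H3","no-route","H3","H2"]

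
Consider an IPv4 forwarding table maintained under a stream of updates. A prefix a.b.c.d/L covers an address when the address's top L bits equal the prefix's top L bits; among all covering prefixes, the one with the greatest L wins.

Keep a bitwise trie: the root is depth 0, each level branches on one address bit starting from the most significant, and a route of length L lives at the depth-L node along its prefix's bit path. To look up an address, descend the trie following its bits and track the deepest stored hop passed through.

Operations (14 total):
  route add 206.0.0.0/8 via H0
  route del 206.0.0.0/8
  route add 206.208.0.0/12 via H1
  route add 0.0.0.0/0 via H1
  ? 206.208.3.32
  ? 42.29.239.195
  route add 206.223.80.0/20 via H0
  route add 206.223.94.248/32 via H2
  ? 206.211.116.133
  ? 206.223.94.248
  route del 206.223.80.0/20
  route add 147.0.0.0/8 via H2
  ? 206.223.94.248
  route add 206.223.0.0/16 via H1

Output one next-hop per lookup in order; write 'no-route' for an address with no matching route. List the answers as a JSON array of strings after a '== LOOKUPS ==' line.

Trace:
  + 206.0.0.0/8 (H0) depth=8
  del 206.0.0.0/8 (clear depth 8)
  + 206.208.0.0/12 (H1) depth=12
  + 0.0.0.0/0 (H1) depth=0
  ? 206.208.3.32  path d0:H1→d1:-→d2:-→d3:-→d4:-→d5:-→d6:-→d7:-→d8:-→d9:-→d10:-→d11:-→d12:H1  best=H1
  ? 42.29.239.195  path d0:H1  best=H1
  + 206.223.80.0/20 (H0) depth=20
  + 206.223.94.248/32 (H2) depth=32
  ? 206.211.116.133  path d0:H1→d1:-→d2:-→d3:-→d4:-→d5:-→d6:-→d7:-→d8:-→d9:-→d10:-→d11:-→d12:H1  best=H1
  ? 206.223.94.248  path d0:H1→d1:-→d2:-→d3:-→d4:-→d5:-→d6:-→d7:-→d8:-→d9:-→d10:-→d11:-→d12:H1→d13:-→d14:-→d15:-→d16:-→d17:-→d18:-→d19:-→d20:H0→d21:-→d22:-→d23:-→d24:-→d25:-→d26:-→d27:-→d28:-→d29:-→d30:-→d31:-→d32:H2  best=H2
  del 206.223.80.0/20 (clear depth 20)
  + 147.0.0.0/8 (H2) depth=8
  ? 206.223.94.248  path d0:H1→d1:-→d2:-→d3:-→d4:-→d5:-→d6:-→d7:-→d8:-→d9:-→d10:-→d11:-→d12:H1→d13:-→d14:-→d15:-→d16:-→d17:-→d18:-→d19:-→d20:-→d21:-→d22:-→d23:-→d24:-→d25:-→d26:-→d27:-→d28:-→d29:-→d30:-→d31:-→d32:H2  best=H2
  + 206.223.0.0/16 (H1) depth=16

== LOOKUPS ==
["H1","H1","H1","H2","H2"]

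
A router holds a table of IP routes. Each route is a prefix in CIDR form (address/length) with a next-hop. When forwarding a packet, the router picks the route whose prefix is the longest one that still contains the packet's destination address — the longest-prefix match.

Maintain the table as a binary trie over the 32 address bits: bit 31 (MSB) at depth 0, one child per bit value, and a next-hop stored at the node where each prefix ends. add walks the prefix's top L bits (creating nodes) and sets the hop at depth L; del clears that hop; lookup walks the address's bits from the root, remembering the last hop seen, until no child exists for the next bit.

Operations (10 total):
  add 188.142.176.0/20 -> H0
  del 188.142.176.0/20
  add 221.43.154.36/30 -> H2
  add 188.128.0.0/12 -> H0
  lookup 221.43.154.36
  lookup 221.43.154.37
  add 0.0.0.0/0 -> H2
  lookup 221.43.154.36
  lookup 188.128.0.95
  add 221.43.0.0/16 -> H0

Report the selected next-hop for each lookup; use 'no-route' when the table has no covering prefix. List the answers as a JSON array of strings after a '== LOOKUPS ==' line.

Process each operation:
  + 188.142.176.0/20 (H0) depth=20
  - 188.142.176.0/20 clear@20
  + 221.43.154.36/30 (H2) depth=30
  + 188.128.0.0/12 (H0) depth=12
  ? 221.43.154.36  path d0:-→d1:-→d2:-→d3:-→d4:-→d5:-→d6:-→d7:-→d8:-→d9:-→d10:-→d11:-→d12:-→d13:-→d14:-→d15:-→d16:-→d17:-→d18:-→d19:-→d20:-→d21:-→d22:-→d23:-→d24:-→d25:-→d26:-→d27:-→d28:-→d29:-→d30:H2  best=H2
  ? 221.43.154.37  path d0:-→d1:-→d2:-→d3:-→d4:-→d5:-→d6:-→d7:-→d8:-→d9:-→d10:-→d11:-→d12:-→d13:-→d14:-→d15:-→d16:-→d17:-→d18:-→d19:-→d20:-→d21:-→d22:-→d23:-→d24:-→d25:-→d26:-→d27:-→d28:-→d29:-→d30:H2  best=H2
  + 0.0.0.0/0 (H2) depth=0
  ? 221.43.154.36  path d0:H2→d1:-→d2:-→d3:-→d4:-→d5:-→d6:-→d7:-→d8:-→d9:-→d10:-→d11:-→d12:-→d13:-→d14:-→d15:-→d16:-→d17:-→d18:-→d19:-→d20:-→d21:-→d22:-→d23:-→d24:-→d25:-→d26:-→d27:-→d28:-→d29:-→d30:H2  best=H2
  ? 188.128.0.95  path d0:H2→d1:-→d2:-→d3:-→d4:-→d5:-→d6:-→d7:-→d8:-→d9:-→d10:-→d11:-→d12:H0  best=H0
  + 221.43.0.0/16 (H0) depth=16

== LOOKUPS ==
["H2","H2","H2","H0"]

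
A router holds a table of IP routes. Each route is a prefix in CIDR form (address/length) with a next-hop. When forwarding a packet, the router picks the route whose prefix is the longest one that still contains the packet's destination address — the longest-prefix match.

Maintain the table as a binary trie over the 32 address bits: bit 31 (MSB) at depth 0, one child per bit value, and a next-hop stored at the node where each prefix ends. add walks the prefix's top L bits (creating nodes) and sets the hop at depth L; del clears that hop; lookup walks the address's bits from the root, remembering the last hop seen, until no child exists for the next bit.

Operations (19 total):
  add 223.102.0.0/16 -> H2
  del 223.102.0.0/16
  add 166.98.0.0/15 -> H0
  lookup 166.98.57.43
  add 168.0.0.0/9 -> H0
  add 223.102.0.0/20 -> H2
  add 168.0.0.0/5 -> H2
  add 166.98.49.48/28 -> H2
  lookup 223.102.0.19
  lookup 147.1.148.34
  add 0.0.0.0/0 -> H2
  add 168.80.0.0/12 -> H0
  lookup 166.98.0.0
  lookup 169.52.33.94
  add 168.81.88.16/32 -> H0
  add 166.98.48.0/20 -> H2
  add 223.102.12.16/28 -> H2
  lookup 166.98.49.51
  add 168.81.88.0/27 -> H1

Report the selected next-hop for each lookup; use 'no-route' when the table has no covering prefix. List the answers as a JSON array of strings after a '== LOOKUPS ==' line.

Process each operation:
  add 223.102.0.0/16 -> H2 at depth 16
  - 223.102.0.0/16 clear@16
  add 166.98.0.0/15 -> H0 at depth 15
  ? 166.98.57.43  path d0:-→d1:-→d2:-→d3:-→d4:-→d5:-→d6:-→d7:-→d8:-→d9:-→d10:-→d11:-→d12:-→d13:-→d14:-→d15:H0  best=H0
  add 168.0.0.0/9 -> H0 at depth 9
  add 223.102.0.0/20 -> H2 at depth 20
  add 168.0.0.0/5 -> H2 at depth 5
  add 166.98.49.48/28 -> H2 at depth 28
  ? 223.102.0.19  path d0:-→d1:-→d2:-→d3:-→d4:-→d5:-→d6:-→d7:-→d8:-→d9:-→d10:-→d11:-→d12:-→d13:-→d14:-→d15:-→d16:-→d17:-→d18:-→d19:-→d20:H2  best=H2
  ? 147.1.148.34  path d0:-→d1:-→d2:-  best=no-route
  add 0.0.0.0/0 -> H2 at depth 0
  add 168.80.0.0/12 -> H0 at depth 12
  ? 166.98.0.0  path d0:H2→d1:-→d2:-→d3:-→d4:-→d5:-→d6:-→d7:-→d8:-→d9:-→d10:-→d11:-→d12:-→d13:-→d14:-→d15:H0→d16:-→d17:-→d18:-  best=H0
  ? 169.52.33.94  path d0:H2→d1:-→d2:-→d3:-→d4:-→d5:H2→d6:-→d7:-  best=H2
  add 168.81.88.16/32 -> H0 at depth 32
  add 166.98.48.0/20 -> H2 at depth 20
  add 223.102.12.16/28 -> H2 at depth 28
  ? 166.98.49.51  path d0:H2→d1:-→d2:-→d3:-→d4:-→d5:-→d6:-→d7:-→d8:-→d9:-→d10:-→d11:-→d12:-→d13:-→d14:-→d15:H0→d16:-→d17:-→d18:-→d19:-→d20:H2→d21:-→d22:-→d23:-→d24:-→d25:-→d26:-→d27:-→d28:H2  best=H2
  add 168.81.88.0/27 -> H1 at depth 27

== LOOKUPS ==
["H0","H2","no-route","H0","H2","H2"]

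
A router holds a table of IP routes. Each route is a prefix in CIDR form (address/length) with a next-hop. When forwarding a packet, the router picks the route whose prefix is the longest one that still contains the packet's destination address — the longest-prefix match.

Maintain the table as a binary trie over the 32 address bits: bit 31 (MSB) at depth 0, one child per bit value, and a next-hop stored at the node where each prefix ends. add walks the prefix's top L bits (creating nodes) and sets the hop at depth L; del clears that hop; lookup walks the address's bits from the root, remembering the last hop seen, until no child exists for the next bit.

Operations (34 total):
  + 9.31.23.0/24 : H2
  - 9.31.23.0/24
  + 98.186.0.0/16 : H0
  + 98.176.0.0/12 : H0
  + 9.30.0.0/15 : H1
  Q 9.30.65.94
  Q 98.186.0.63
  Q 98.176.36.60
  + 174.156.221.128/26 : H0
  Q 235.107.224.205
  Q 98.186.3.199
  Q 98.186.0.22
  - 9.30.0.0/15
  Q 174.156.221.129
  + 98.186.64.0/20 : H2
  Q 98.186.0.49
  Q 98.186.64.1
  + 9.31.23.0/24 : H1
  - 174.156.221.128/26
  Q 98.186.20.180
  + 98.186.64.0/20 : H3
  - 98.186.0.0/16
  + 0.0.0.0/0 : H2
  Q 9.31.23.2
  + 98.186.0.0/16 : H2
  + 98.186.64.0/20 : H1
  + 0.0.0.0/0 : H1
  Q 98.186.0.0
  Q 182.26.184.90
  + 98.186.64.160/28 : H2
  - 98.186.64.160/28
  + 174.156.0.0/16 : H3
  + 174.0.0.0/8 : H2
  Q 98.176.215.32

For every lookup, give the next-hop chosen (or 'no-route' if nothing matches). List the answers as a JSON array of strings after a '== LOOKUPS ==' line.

Trace:
  + 9.31.23.0/24 (H2) depth=24
  - 9.31.23.0/24 clear@24
  + 98.186.0.0/16 (H0) depth=16
  + 98.176.0.0/12 (H0) depth=12
  + 9.30.0.0/15 (H1) depth=15
  lookup 9.30.65.94: bits 000010010001111 walk d0:-→d1:-→d2:-→d3:-→d4:-→d5:-→d6:-→d7:-→d8:-→d9:-→d10:-→d11:-→d12:-→d13:-→d14:-→d15:H1 -> H1
  lookup 98.186.0.63: bits 0110001010111010 walk d0:-→d1:-→d2:-→d3:-→d4:-→d5:-→d6:-→d7:-→d8:-→d9:-→d10:-→d11:-→d12:H0→d13:-→d14:-→d15:-→d16:H0 -> H0
  lookup 98.176.36.60: bits 011000101011 walk d0:-→d1:-→d2:-→d3:-→d4:-→d5:-→d6:-→d7:-→d8:-→d9:-→d10:-→d11:-→d12:H0 -> H0
  + 174.156.221.128/26 (H0) depth=26
  lookup 235.107.224.205: bits 1 walk d0:-→d1:- -> no-route
  lookup 98.186.3.199: bits 0110001010111010 walk d0:-→d1:-→d2:-→d3:-→d4:-→d5:-→d6:-→d7:-→d8:-→d9:-→d10:-→d11:-→d12:H0→d13:-→d14:-→d15:-→d16:H0 -> H0
  lookup 98.186.0.22: bits 0110001010111010 walk d0:-→d1:-→d2:-→d3:-→d4:-→d5:-→d6:-→d7:-→d8:-→d9:-→d10:-→d11:-→d12:H0→d13:-→d14:-→d15:-→d16:H0 -> H0
  - 9.30.0.0/15 clear@15
  lookup 174.156.221.129: bits 10101110100111001101110110 walk d0:-→d1:-→d2:-→d3:-→d4:-→d5:-→d6:-→d7:-→d8:-→d9:-→d10:-→d11:-→d12:-→d13:-→d14:-→d15:-→d16:-→d17:-→d18:-→d19:-→d20:-→d21:-→d22:-→d23:-→d24:-→d25:-→d26:H0 -> H0
  + 98.186.64.0/20 (H2) depth=20
  lookup 98.186.0.49: bits 01100010101110100 walk d0:-→d1:-→d2:-→d3:-→d4:-→d5:-→d6:-→d7:-→d8:-→d9:-→d10:-→d11:-→d12:H0→d13:-→d14:-→d15:-→d16:H0→d17:- -> H0
  lookup 98.186.64.1: bits 01100010101110100100 walk d0:-→d1:-→d2:-→d3:-→d4:-→d5:-→d6:-→d7:-→d8:-→d9:-→d10:-→d11:-→d12:H0→d13:-→d14:-→d15:-→d16:H0→d17:-→d18:-→d19:-→d20:H2 -> H2
  + 9.31.23.0/24 (H1) depth=24
  - 174.156.221.128/26 clear@26
  lookup 98.186.20.180: bits 01100010101110100 walk d0:-→d1:-→d2:-→d3:-→d4:-→d5:-→d6:-→d7:-→d8:-→d9:-→d10:-→d11:-→d12:H0→d13:-→d14:-→d15:-→d16:H0→d17:- -> H0
  + 98.186.64.0/20 (H3) depth=20
  - 98.186.0.0/16 clear@16
  + 0.0.0.0/0 (H2) depth=0
  lookup 9.31.23.2: bits 000010010001111100010111 walk d0:H2→d1:-→d2:-→d3:-→d4:-→d5:-→d6:-→d7:-→d8:-→d9:-→d10:-→d11:-→d12:-→d13:-→d14:-→d15:-→d16:-→d17:-→d18:-→d19:-→d20:-→d21:-→d22:-→d23:-→d24:H1 -> H1
  + 98.186.0.0/16 (H2) depth=16
  + 98.186.64.0/20 (H1) depth=20
  + 0.0.0.0/0 (H1) depth=0
  lookup 98.186.0.0: bits 01100010101110100 walk d0:H1→d1:-→d2:-→d3:-→d4:-→d5:-→d6:-→d7:-→d8:-→d9:-→d10:-→d11:-→d12:H0→d13:-→d14:-→d15:-→d16:H2→d17:- -> H2
  lookup 182.26.184.90: bits 101 walk d0:H1→d1:-→d2:-→d3:- -> H1
  + 98.186.64.160/28 (H2) depth=28
  - 98.186.64.160/28 clear@28
  + 174.156.0.0/16 (H3) depth=16
  + 174.0.0.0/8 (H2) depth=8
  lookup 98.176.215.32: bits 011000101011 walk d0:H1→d1:-→d2:-→d3:-→d4:-→d5:-→d6:-→d7:-→d8:-→d9:-→d10:-→d11:-→d12:H0 -> H0

== LOOKUPS ==
["H1","H0","H0","no-route","H0","H0","H0","H0","H2","H0","H1","H2","H1","H0"]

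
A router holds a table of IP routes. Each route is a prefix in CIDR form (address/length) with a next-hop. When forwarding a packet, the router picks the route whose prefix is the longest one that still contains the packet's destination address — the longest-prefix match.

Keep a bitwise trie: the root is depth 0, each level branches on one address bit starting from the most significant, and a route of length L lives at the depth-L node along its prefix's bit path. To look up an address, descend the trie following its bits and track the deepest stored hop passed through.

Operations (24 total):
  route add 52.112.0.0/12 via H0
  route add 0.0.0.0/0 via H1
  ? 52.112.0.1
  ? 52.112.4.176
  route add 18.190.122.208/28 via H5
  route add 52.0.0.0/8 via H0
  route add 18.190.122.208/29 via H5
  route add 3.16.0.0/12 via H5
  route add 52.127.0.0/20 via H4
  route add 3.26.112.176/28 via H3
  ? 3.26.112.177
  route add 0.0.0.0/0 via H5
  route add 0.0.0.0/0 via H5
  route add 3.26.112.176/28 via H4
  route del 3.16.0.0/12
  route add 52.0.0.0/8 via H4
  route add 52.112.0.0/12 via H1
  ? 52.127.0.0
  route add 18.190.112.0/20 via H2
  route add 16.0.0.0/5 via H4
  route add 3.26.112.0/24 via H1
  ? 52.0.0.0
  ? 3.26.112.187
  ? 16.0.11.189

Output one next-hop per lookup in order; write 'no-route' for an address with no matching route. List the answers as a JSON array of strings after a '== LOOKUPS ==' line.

Process each operation:
  add 52.112.0.0/12 -> H0 at depth 12
  add 0.0.0.0/0 -> H1 at depth 0
  Q 52.112.0.1: descend 001101000111 ; hops seen [H1,H0] ; pick H0
  Q 52.112.4.176: descend 001101000111 ; hops seen [H1,H0] ; pick H0
  add 18.190.122.208/28 -> H5 at depth 28
  add 52.0.0.0/8 -> H0 at depth 8
  add 18.190.122.208/29 -> H5 at depth 29
  add 3.16.0.0/12 -> H5 at depth 12
  add 52.127.0.0/20 -> H4 at depth 20
  add 3.26.112.176/28 -> H3 at depth 28
  Q 3.26.112.177: descend 0000001100011010011100001011 ; hops seen [H1,H5,H3] ; pick H3
  add 0.0.0.0/0 -> H5 at depth 0
  add 0.0.0.0/0 -> H5 at depth 0
  add 3.26.112.176/28 -> H4 at depth 28
  del 3.16.0.0/12 (clear depth 12)
  add 52.0.0.0/8 -> H4 at depth 8
  add 52.112.0.0/12 -> H1 at depth 12
  Q 52.127.0.0: descend 00110100011111110000 ; hops seen [H5,H4,H1,H4] ; pick H4
  add 18.190.112.0/20 -> H2 at depth 20
  add 16.0.0.0/5 -> H4 at depth 5
  add 3.26.112.0/24 -> H1 at depth 24
  Q 52.0.0.0: descend 001101000 ; hops seen [H5,H4] ; pick H4
  Q 3.26.112.187: descend 0000001100011010011100001011 ; hops seen [H5,H1,H4] ; pick H4
  Q 16.0.11.189: descend 000100 ; hops seen [H5,H4] ; pick H4

== LOOKUPS ==
["H0","H0","H3","H4","H4","H4","H4"]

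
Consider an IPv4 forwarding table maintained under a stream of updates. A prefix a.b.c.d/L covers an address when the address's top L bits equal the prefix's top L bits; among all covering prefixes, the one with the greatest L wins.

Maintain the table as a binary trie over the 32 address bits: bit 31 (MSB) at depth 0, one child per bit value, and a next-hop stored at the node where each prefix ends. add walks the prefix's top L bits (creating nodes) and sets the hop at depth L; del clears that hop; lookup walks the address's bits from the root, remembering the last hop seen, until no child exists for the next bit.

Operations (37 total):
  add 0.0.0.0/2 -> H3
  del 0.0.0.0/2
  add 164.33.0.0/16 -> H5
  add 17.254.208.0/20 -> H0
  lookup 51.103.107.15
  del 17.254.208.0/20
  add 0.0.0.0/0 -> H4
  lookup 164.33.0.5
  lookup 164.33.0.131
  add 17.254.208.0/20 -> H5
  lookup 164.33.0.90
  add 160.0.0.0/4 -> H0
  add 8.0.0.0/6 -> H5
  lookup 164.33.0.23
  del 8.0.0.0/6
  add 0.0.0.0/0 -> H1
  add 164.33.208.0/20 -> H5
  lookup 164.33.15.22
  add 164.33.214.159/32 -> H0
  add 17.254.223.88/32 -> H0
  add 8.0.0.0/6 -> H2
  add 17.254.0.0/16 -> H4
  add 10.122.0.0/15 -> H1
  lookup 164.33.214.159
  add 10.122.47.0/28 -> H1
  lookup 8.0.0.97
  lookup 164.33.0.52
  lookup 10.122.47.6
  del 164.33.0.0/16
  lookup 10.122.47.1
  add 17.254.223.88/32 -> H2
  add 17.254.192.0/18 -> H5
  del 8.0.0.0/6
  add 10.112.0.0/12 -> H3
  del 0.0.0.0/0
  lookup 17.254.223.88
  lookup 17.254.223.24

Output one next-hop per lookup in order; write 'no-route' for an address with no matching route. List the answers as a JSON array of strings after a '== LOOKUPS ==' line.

Apply in order:
  add 0.0.0.0/2 -> H3 at depth 2
  del 0.0.0.0/2 (clear depth 2)
  add 164.33.0.0/16 -> H5 at depth 16
  add 17.254.208.0/20 -> H0 at depth 20
  Q 51.103.107.15: descend 00 ; hops seen [∅] ; pick no-route
  del 17.254.208.0/20 (clear depth 20)
  add 0.0.0.0/0 -> H4 at depth 0
  Q 164.33.0.5: descend 1010010000100001 ; hops seen [H4,H5] ; pick H5
  Q 164.33.0.131: descend 1010010000100001 ; hops seen [H4,H5] ; pick H5
  add 17.254.208.0/20 -> H5 at depth 20
  Q 164.33.0.90: descend 1010010000100001 ; hops seen [H4,H5] ; pick H5
  add 160.0.0.0/4 -> H0 at depth 4
  add 8.0.0.0/6 -> H5 at depth 6
  Q 164.33.0.23: descend 1010010000100001 ; hops seen [H4,H0,H5] ; pick H5
  del 8.0.0.0/6 (clear depth 6)
  add 0.0.0.0/0 -> H1 at depth 0
  add 164.33.208.0/20 -> H5 at depth 20
  Q 164.33.15.22: descend 1010010000100001 ; hops seen [H1,H0,H5] ; pick H5
  add 164.33.214.159/32 -> H0 at depth 32
  add 17.254.223.88/32 -> H0 at depth 32
  add 8.0.0.0/6 -> H2 at depth 6
  add 17.254.0.0/16 -> H4 at depth 16
  add 10.122.0.0/15 -> H1 at depth 15
  Q 164.33.214.159: descend 10100100001000011101011010011111 ; hops seen [H1,H0,H5,H5,H0] ; pick H0
  add 10.122.47.0/28 -> H1 at depth 28
  Q 8.0.0.97: descend 000010 ; hops seen [H1,H2] ; pick H2
  Q 164.33.0.52: descend 1010010000100001 ; hops seen [H1,H0,H5] ; pick H5
  Q 10.122.47.6: descend 0000101001111010001011110000 ; hops seen [H1,H2,H1,H1] ; pick H1
  del 164.33.0.0/16 (clear depth 16)
  Q 10.122.47.1: descend 0000101001111010001011110000 ; hops seen [H1,H2,H1,H1] ; pick H1
  add 17.254.223.88/32 -> H2 at depth 32
  add 17.254.192.0/18 -> H5 at depth 18
  del 8.0.0.0/6 (clear depth 6)
  add 10.112.0.0/12 -> H3 at depth 12
  del 0.0.0.0/0 (clear depth 0)
  Q 17.254.223.88: descend 00010001111111101101111101011000 ; hops seen [H4,H5,H5,H2] ; pick H2
  Q 17.254.223.24: descend 0001000111111110110111110 ; hops seen [H4,H5,H5] ; pick H5

== LOOKUPS ==
["no-route","H5","H5","H5","H5","H5","H0","H2","H5","H1","H1","H2","H5"]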